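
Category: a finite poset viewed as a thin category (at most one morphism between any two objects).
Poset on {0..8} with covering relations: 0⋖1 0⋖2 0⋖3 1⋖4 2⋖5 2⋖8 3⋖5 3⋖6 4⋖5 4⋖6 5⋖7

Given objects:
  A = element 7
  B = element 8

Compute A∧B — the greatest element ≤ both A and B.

Lower bounds of A=7 and B=8: {0,2}
  0 ≤ 2
  2 ≤ 2
glb = 2

Answer: A∧B = 2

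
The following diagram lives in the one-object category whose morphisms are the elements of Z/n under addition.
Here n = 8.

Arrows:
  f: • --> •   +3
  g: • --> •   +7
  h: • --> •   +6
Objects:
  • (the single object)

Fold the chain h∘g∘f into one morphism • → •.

Answer: +0

Work:
  0 +3≡3 +7≡2 +6≡0  (mod 8)
composite: +0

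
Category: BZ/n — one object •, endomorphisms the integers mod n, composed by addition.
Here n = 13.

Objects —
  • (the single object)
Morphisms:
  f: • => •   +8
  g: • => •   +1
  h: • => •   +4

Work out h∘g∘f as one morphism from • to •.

Answer: +0

Trace:
  0 +8≡8 +1≡9 +4≡0  (mod 13)
result: +0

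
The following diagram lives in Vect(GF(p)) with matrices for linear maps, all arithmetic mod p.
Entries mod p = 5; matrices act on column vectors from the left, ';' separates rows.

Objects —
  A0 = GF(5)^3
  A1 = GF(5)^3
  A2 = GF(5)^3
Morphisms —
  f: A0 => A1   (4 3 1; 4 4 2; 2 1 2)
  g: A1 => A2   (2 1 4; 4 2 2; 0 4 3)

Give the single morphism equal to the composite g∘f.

  e0=(1,0,0) f=>(4,4,2) g=>(0,3,2)
  e1=(0,1,0) f=>(3,4,1) g=>(4,2,4)
  e2=(0,0,1) f=>(1,2,2) g=>(2,2,4)
composite: (0 4 2; 3 2 2; 2 4 4)

Answer: (0 4 2; 3 2 2; 2 4 4)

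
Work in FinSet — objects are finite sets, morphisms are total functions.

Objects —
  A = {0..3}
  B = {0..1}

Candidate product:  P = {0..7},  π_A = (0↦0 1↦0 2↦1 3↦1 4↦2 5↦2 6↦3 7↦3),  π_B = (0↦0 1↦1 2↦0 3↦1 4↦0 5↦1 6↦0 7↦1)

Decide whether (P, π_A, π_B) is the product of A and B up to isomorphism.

|A|·|B| = 4·2 = 8;  |P| = 8
Check the pairing map k ↦ (π_A(k), π_B(k)):
  0 ↦ (0,0)
  1 ↦ (0,1)
  2 ↦ (1,0)
  3 ↦ (1,1)
  4 ↦ (2,0)
  5 ↦ (2,1)
  6 ↦ (3,0)
  7 ↦ (3,1)
distinct pairs in image: 8 / 8 needed
  → bijection onto A×B; projections well-typed.

Answer: VALID PRODUCT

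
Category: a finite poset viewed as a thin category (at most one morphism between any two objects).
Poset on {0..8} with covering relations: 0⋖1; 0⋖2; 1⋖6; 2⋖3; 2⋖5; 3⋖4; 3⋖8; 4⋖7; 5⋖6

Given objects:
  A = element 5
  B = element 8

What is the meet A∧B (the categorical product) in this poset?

{x : x≤A ∧ x≤B} = {0,2}  (A=5, B=8)
  0 ≤ 2
  2 ≤ 2
glb = 2

Answer: A∧B = 2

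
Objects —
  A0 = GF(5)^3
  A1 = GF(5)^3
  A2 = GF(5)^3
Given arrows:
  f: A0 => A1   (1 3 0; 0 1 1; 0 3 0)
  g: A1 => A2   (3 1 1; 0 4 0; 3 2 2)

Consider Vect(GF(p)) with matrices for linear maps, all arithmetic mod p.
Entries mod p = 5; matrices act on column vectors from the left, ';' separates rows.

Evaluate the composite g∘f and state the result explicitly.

Answer: (3 3 1; 0 4 4; 3 2 2)

Trace:
  e0=[1,0,0] f=>[1,0,0] g=>[3,0,3]
  e1=[0,1,0] f=>[3,1,3] g=>[3,4,2]
  e2=[0,0,1] f=>[0,1,0] g=>[1,4,2]
result: (3 3 1; 0 4 4; 3 2 2)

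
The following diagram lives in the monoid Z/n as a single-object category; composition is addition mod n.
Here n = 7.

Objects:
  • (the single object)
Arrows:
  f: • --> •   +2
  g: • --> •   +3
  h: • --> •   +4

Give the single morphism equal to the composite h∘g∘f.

Answer: +2

Work:
  0 +2≡2 +3≡5 +4≡2  (mod 7)
composite: +2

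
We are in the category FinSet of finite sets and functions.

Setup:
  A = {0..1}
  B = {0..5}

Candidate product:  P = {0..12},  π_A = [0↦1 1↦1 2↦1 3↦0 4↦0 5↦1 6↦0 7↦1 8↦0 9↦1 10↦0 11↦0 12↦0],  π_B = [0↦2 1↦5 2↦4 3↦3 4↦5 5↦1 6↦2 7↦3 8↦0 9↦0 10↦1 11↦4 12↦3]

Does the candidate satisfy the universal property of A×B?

Answer: NOT A VALID PRODUCT — |P|=13 ≠ |A|·|B|=12

Trace:
|A|·|B| = 2·6 = 12;  |P| = 13
  → cardinalities differ; no bijection possible.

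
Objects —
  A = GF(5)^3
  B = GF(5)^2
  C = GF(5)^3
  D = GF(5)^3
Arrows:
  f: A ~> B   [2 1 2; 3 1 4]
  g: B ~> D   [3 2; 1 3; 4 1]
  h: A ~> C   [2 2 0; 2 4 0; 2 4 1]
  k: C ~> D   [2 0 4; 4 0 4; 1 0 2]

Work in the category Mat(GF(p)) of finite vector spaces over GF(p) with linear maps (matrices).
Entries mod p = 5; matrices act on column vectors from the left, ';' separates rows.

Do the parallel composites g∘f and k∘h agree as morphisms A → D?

Answer: COMMUTES

Derivation:
Path 1 = f;g:
  e0=[1,0,0] f~>[2,3] g~>[2,1,1]
  e1=[0,1,0] f~>[1,1] g~>[0,4,0]
  e2=[0,0,1] f~>[2,4] g~>[4,4,2]
  result₁ = [2 0 4; 1 4 4; 1 0 2]
Path 2 = h;k:
  e0=[1,0,0] h~>[2,2,2] k~>[2,1,1]
  e1=[0,1,0] h~>[2,4,4] k~>[0,4,0]
  e2=[0,0,1] h~>[0,0,1] k~>[4,4,2]
  result₂ = [2 0 4; 1 4 4; 1 0 2]
Equal? equal; square commutes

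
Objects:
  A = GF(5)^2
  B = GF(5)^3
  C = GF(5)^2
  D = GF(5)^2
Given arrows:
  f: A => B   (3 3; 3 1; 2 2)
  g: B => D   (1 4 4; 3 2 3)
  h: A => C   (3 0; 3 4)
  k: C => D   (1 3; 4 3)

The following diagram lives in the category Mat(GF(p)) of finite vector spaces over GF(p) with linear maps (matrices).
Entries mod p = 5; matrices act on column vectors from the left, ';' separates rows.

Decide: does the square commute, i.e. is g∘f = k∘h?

1) trace f;g:
  e0=(1,0) f=>(3,3,2) g=>(3,1)
  e1=(0,1) f=>(3,1,2) g=>(0,2)
  ⟦path⟧₁ = (3 0; 1 2)
2) trace h;k:
  e0=(1,0) h=>(3,3) k=>(2,1)
  e1=(0,1) h=>(0,4) k=>(2,2)
  ⟦path⟧₂ = (2 2; 1 2)
Equal? distinct morphisms ✗

Answer: DOES NOT COMMUTE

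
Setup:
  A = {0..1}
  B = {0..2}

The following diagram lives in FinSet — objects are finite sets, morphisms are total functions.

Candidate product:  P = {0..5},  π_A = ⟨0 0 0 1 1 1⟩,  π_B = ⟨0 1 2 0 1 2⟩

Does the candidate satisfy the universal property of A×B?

Answer: VALID PRODUCT

Derivation:
|A|·|B| = 2·3 = 6;  |P| = 6
Check the pairing map k ↦ (π_A(k), π_B(k)):
  0 : (0,0)
  1 : (0,1)
  2 : (0,2)
  3 : (1,0)
  4 : (1,1)
  5 : (1,2)
distinct pairs in image: 6 / 6 needed
  → bijection onto A×B; projections well-typed.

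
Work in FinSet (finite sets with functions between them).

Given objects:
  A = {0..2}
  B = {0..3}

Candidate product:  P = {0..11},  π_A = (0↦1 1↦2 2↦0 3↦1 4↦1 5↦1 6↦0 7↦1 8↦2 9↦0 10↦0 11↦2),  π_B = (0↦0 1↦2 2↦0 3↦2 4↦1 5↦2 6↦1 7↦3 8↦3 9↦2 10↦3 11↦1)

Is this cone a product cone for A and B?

Answer: NOT A VALID PRODUCT — duplicate pair at indices 3,5

Trace:
|A|·|B| = 3·4 = 12;  |P| = 12
Check the pairing map k ↦ (π_A(k), π_B(k)):
  0 ↦ (1,0)
  1 ↦ (2,2)
  2 ↦ (0,0)
  3 ↦ (1,2)
  4 ↦ (1,1)
  5 ↦ (1,2)  ✗ repeats pair of k=3
  6 ↦ (0,1)
  7 ↦ (1,3)
  8 ↦ (2,3)
  9 ↦ (0,2)
  10 ↦ (0,3)
  11 ↦ (2,1)
distinct pairs in image: 11 / 12 needed
  → (1,2) hit at k=3 and k=5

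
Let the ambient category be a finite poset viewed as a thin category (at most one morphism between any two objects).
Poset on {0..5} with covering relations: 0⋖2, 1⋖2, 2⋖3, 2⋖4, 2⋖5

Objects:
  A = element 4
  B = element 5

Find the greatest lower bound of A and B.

Answer: A∧B = 2

Work:
{x : x<=A ∧ x<=B} = {0,1,2}  (A=4, B=5)
  0 <= 2
  1 <= 2
  2 <= 2
glb = 2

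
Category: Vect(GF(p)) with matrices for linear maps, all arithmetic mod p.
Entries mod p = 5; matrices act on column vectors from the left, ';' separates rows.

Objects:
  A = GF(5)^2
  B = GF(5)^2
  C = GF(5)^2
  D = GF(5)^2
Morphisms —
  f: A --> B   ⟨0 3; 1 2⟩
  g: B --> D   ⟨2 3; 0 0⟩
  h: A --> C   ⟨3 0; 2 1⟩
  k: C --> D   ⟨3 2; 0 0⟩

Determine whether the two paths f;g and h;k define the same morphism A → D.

Answer: COMMUTES

Derivation:
Along f;g (path 1):
  e0=⟨1,0⟩ f-->⟨0,1⟩ g-->⟨3,0⟩
  e1=⟨0,1⟩ f-->⟨3,2⟩ g-->⟨2,0⟩
  composite₁ = ⟨3 2; 0 0⟩
Along h;k (path 2):
  e0=⟨1,0⟩ h-->⟨3,2⟩ k-->⟨3,0⟩
  e1=⟨0,1⟩ h-->⟨0,1⟩ k-->⟨2,0⟩
  composite₂ = ⟨3 2; 0 0⟩
Equal? YES — commutes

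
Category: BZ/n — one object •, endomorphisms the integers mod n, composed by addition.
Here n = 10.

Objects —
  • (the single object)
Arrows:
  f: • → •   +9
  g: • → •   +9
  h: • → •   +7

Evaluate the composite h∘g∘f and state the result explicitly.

Answer: +5

Work:
  0 +9≡9 +9≡8 +7≡5  (mod 10)
result: +5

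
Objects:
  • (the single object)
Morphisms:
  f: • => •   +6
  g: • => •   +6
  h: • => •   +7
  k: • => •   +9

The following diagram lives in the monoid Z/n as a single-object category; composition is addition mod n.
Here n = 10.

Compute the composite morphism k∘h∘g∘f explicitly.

  0 +6≡6 +6≡2 +7≡9 +9≡8  (mod 10)
composite: +8

Answer: +8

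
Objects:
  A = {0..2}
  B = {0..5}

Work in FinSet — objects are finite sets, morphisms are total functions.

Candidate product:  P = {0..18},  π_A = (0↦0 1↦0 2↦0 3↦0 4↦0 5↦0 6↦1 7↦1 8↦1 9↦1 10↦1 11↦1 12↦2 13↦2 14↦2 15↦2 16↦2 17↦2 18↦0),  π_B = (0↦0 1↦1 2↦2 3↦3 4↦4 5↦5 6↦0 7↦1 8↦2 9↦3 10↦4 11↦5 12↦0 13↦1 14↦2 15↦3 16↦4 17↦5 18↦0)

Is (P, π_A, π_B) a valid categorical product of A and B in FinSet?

|A|·|B| = 3·6 = 18;  |P| = 19
  → cardinalities differ; no bijection possible.

Answer: NOT A VALID PRODUCT — |P|=19 ≠ |A|·|B|=18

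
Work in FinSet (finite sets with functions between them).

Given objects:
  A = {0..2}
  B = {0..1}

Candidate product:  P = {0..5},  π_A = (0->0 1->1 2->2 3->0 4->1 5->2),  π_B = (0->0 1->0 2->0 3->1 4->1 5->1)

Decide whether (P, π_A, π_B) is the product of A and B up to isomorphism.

|A|·|B| = 3·2 = 6;  |P| = 6
Check the pairing map k ↦ (π_A(k), π_B(k)):
  0 -> (0,0)
  1 -> (1,0)
  2 -> (2,0)
  3 -> (0,1)
  4 -> (1,1)
  5 -> (2,1)
distinct pairs in image: 6 / 6 needed
  → bijection onto A×B; projections well-typed.

Answer: VALID PRODUCT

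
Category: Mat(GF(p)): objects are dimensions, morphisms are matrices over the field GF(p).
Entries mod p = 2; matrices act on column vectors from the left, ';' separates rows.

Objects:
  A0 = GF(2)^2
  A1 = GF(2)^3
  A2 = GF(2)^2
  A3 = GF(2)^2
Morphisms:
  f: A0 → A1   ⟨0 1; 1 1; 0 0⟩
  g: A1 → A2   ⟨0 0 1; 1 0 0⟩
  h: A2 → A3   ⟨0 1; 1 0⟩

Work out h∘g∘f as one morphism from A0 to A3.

  e0=[1,0] f→[0,1,0] g→[0,0] h→[0,0]
  e1=[0,1] f→[1,1,0] g→[0,1] h→[1,0]
⟦path⟧: ⟨0 1; 0 0⟩

Answer: ⟨0 1; 0 0⟩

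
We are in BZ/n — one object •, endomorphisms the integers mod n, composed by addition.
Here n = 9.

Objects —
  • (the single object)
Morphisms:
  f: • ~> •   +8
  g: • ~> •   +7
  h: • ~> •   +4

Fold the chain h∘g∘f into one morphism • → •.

Answer: +1

Trace:
  0 +8≡8 +7≡6 +4≡1  (mod 9)
composite: +1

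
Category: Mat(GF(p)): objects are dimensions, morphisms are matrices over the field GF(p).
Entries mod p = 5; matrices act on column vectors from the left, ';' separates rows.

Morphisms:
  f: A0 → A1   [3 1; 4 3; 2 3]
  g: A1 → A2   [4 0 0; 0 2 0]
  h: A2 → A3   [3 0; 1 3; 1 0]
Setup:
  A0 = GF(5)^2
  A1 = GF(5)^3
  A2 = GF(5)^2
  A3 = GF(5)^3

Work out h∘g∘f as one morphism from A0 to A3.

Answer: [1 2; 1 2; 2 4]

Work:
  e0=[1,0] f→[3,4,2] g→[2,3] h→[1,1,2]
  e1=[0,1] f→[1,3,3] g→[4,1] h→[2,2,4]
⟦path⟧: [1 2; 1 2; 2 4]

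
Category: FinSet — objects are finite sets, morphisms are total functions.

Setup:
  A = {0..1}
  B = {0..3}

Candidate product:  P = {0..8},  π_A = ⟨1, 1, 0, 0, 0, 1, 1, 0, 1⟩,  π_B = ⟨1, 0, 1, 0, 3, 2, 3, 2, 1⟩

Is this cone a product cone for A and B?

Answer: NOT A VALID PRODUCT — |P|=9 ≠ |A|·|B|=8

Work:
|A|·|B| = 2·4 = 8;  |P| = 9
  → cardinalities differ; no bijection possible.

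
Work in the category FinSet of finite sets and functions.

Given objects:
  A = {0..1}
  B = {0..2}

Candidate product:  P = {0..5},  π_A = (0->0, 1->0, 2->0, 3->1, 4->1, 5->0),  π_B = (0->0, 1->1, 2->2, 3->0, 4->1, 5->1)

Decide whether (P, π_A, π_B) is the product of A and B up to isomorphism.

|A|·|B| = 2·3 = 6;  |P| = 6
Check the pairing map k ↦ (π_A(k), π_B(k)):
  0 -> (0,0)
  1 -> (0,1)
  2 -> (0,2)
  3 -> (1,0)
  4 -> (1,1)
  5 -> (0,1)  ✗ repeats pair of k=1
distinct pairs in image: 5 / 6 needed
  → (0,1) hit at k=1 and k=5

Answer: NOT A VALID PRODUCT — duplicate pair at indices 1,5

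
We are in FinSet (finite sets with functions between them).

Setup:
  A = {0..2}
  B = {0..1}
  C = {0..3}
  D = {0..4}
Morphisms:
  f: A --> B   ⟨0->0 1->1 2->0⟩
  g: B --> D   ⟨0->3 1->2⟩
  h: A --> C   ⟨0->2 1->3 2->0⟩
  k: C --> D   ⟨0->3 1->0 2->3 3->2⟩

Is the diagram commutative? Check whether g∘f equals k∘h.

Path 1 = f;g:
  0 f-->0 g-->3
  1 f-->1 g-->2
  2 f-->0 g-->3
  ⟦path⟧₁ = ⟨0->3 1->2 2->3⟩
Path 2 = h;k:
  0 h-->2 k-->3
  1 h-->3 k-->2
  2 h-->0 k-->3
  ⟦path⟧₂ = ⟨0->3 1->2 2->3⟩
Equal? YES — commutes

Answer: COMMUTES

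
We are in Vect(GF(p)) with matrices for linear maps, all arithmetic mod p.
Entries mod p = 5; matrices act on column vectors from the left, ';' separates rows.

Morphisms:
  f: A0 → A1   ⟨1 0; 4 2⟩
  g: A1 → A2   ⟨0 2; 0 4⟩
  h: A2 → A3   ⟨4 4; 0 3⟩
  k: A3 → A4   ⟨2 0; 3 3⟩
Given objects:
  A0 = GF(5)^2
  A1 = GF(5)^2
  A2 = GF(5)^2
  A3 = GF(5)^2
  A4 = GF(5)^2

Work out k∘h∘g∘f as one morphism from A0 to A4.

  e0=[1,0] f→[1,4] g→[3,1] h→[1,3] k→[2,2]
  e1=[0,1] f→[0,2] g→[4,3] h→[3,4] k→[1,1]
⟦path⟧: ⟨2 1; 2 1⟩

Answer: ⟨2 1; 2 1⟩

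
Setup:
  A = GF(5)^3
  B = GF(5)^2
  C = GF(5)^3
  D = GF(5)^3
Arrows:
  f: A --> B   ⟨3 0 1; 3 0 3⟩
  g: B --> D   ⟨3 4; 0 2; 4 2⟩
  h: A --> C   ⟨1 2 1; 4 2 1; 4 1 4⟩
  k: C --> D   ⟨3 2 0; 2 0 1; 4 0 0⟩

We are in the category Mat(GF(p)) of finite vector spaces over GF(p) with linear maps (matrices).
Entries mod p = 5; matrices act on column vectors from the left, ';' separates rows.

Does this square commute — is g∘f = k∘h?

Answer: DOES NOT COMMUTE

Trace:
1) trace f;g:
  e0=⟨1,0,0⟩ f-->⟨3,3⟩ g-->⟨1,1,3⟩
  e1=⟨0,1,0⟩ f-->⟨0,0⟩ g-->⟨0,0,0⟩
  e2=⟨0,0,1⟩ f-->⟨1,3⟩ g-->⟨0,1,0⟩
  ⟦path⟧₁ = ⟨1 0 0; 1 0 1; 3 0 0⟩
2) trace h;k:
  e0=⟨1,0,0⟩ h-->⟨1,4,4⟩ k-->⟨1,1,4⟩
  e1=⟨0,1,0⟩ h-->⟨2,2,1⟩ k-->⟨0,0,3⟩
  e2=⟨0,0,1⟩ h-->⟨1,1,4⟩ k-->⟨0,1,4⟩
  ⟦path⟧₂ = ⟨1 0 0; 1 0 1; 4 3 4⟩
Equal? NO — does not commute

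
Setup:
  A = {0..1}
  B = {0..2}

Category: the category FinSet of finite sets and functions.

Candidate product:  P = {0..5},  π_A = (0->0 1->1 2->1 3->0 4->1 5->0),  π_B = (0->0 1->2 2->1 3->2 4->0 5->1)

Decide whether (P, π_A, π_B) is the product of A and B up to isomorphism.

|A|·|B| = 2·3 = 6;  |P| = 6
Check the pairing map k ↦ (π_A(k), π_B(k)):
  0 -> (0,0)
  1 -> (1,2)
  2 -> (1,1)
  3 -> (0,2)
  4 -> (1,0)
  5 -> (0,1)
distinct pairs in image: 6 / 6 needed
  → bijection onto A×B; projections well-typed.

Answer: VALID PRODUCT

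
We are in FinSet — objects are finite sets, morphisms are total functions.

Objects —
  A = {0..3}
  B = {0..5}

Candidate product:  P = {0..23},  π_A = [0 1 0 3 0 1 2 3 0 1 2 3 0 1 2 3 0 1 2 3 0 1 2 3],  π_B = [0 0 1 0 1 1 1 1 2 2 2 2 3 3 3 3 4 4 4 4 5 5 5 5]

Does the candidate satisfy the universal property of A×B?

Answer: NOT A VALID PRODUCT — duplicate pair at indices 4,2

Derivation:
|A|·|B| = 4·6 = 24;  |P| = 24
Check the pairing map k ↦ (π_A(k), π_B(k)):
  0 : (0,0)
  1 : (1,0)
  2 : (0,1)
  3 : (3,0)
  4 : (0,1)  ✗ repeats pair of k=2
  5 : (1,1)
  6 : (2,1)
  7 : (3,1)
  8 : (0,2)
  9 : (1,2)
  10 : (2,2)
  11 : (3,2)
  12 : (0,3)
  13 : (1,3)
  14 : (2,3)
  15 : (3,3)
  16 : (0,4)
  17 : (1,4)
  18 : (2,4)
  19 : (3,4)
  20 : (0,5)
  21 : (1,5)
  22 : (2,5)
  23 : (3,5)
distinct pairs in image: 23 / 24 needed
  → (0,1) hit at k=2 and k=4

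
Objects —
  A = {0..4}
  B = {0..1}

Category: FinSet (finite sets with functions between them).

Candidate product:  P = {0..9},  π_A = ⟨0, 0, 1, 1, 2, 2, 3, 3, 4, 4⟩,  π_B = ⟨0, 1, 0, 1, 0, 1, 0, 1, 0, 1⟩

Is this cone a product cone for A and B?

|A|·|B| = 5·2 = 10;  |P| = 10
Check the pairing map k ↦ (π_A(k), π_B(k)):
  0 -> (0,0)
  1 -> (0,1)
  2 -> (1,0)
  3 -> (1,1)
  4 -> (2,0)
  5 -> (2,1)
  6 -> (3,0)
  7 -> (3,1)
  8 -> (4,0)
  9 -> (4,1)
distinct pairs in image: 10 / 10 needed
  → bijection onto A×B; projections well-typed.

Answer: VALID PRODUCT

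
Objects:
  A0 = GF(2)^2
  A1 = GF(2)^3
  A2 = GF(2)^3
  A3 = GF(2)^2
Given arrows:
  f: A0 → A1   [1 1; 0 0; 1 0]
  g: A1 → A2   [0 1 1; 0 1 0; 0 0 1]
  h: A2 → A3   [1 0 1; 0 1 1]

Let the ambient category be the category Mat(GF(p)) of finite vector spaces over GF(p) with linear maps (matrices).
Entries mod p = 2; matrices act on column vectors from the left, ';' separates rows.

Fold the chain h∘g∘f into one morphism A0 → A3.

Answer: [0 0; 1 0]

Derivation:
  e0=[1,0] f→[1,0,1] g→[1,0,1] h→[0,1]
  e1=[0,1] f→[1,0,0] g→[0,0,0] h→[0,0]
composite: [0 0; 1 0]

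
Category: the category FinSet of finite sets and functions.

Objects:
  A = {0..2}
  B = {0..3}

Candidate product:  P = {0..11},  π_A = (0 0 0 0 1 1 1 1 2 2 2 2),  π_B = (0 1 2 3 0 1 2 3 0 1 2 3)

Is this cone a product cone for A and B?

Answer: VALID PRODUCT

Work:
|A|·|B| = 3·4 = 12;  |P| = 12
Check the pairing map k ↦ (π_A(k), π_B(k)):
  0 : (0,0)
  1 : (0,1)
  2 : (0,2)
  3 : (0,3)
  4 : (1,0)
  5 : (1,1)
  6 : (1,2)
  7 : (1,3)
  8 : (2,0)
  9 : (2,1)
  10 : (2,2)
  11 : (2,3)
distinct pairs in image: 12 / 12 needed
  → bijection onto A×B; projections well-typed.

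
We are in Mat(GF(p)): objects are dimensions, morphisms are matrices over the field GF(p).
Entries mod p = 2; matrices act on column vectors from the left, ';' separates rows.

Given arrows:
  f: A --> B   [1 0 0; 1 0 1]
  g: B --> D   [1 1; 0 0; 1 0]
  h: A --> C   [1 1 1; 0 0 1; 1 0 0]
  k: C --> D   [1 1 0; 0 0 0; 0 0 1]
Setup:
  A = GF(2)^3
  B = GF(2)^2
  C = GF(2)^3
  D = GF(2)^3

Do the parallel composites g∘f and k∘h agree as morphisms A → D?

Answer: DOES NOT COMMUTE

Trace:
Along f;g (path 1):
  e0=(1,0,0) f-->(1,1) g-->(0,0,1)
  e1=(0,1,0) f-->(0,0) g-->(0,0,0)
  e2=(0,0,1) f-->(0,1) g-->(1,0,0)
  ⟦path⟧₁ = [0 0 1; 0 0 0; 1 0 0]
Along h;k (path 2):
  e0=(1,0,0) h-->(1,0,1) k-->(1,0,1)
  e1=(0,1,0) h-->(1,0,0) k-->(1,0,0)
  e2=(0,0,1) h-->(1,1,0) k-->(0,0,0)
  ⟦path⟧₂ = [1 1 0; 0 0 0; 1 0 0]
Equal? NO — does not commute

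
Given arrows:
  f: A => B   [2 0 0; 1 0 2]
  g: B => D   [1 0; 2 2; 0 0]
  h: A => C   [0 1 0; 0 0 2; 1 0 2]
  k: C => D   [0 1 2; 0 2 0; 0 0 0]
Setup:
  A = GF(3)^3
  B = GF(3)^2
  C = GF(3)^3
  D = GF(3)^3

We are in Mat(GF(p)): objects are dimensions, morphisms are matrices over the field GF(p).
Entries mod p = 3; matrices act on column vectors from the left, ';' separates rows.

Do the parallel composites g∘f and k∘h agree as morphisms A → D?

Answer: COMMUTES

Trace:
Path 1 = f;g:
  e0=⟨1,0,0⟩ f=>⟨2,1⟩ g=>⟨2,0,0⟩
  e1=⟨0,1,0⟩ f=>⟨0,0⟩ g=>⟨0,0,0⟩
  e2=⟨0,0,1⟩ f=>⟨0,2⟩ g=>⟨0,1,0⟩
  result₁ = [2 0 0; 0 0 1; 0 0 0]
Path 2 = h;k:
  e0=⟨1,0,0⟩ h=>⟨0,0,1⟩ k=>⟨2,0,0⟩
  e1=⟨0,1,0⟩ h=>⟨1,0,0⟩ k=>⟨0,0,0⟩
  e2=⟨0,0,1⟩ h=>⟨0,2,2⟩ k=>⟨0,1,0⟩
  result₂ = [2 0 0; 0 0 1; 0 0 0]
Equal? YES — commutes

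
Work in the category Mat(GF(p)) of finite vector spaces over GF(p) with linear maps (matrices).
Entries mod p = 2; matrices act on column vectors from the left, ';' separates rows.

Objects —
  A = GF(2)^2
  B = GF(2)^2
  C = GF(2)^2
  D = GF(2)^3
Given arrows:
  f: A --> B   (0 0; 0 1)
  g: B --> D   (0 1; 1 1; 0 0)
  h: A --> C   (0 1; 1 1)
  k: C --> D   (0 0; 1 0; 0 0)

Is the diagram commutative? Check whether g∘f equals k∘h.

Answer: DOES NOT COMMUTE

Derivation:
Along f;g (path 1):
  e0=[1,0] f-->[0,0] g-->[0,0,0]
  e1=[0,1] f-->[0,1] g-->[1,1,0]
  result₁ = (0 1; 0 1; 0 0)
Along h;k (path 2):
  e0=[1,0] h-->[0,1] k-->[0,0,0]
  e1=[0,1] h-->[1,1] k-->[0,1,0]
  result₂ = (0 0; 0 1; 0 0)
Equal? NO — does not commute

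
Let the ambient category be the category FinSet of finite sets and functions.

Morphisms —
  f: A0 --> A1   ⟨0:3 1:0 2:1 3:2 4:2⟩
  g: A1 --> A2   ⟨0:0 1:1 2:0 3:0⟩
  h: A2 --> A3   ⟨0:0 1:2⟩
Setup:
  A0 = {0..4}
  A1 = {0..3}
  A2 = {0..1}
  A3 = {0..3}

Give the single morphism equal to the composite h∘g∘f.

Answer: ⟨0:0 1:0 2:2 3:0 4:0⟩

Derivation:
  0 f-->3 g-->0 h-->0
  1 f-->0 g-->0 h-->0
  2 f-->1 g-->1 h-->2
  3 f-->2 g-->0 h-->0
  4 f-->2 g-->0 h-->0
composite: ⟨0:0 1:0 2:2 3:0 4:0⟩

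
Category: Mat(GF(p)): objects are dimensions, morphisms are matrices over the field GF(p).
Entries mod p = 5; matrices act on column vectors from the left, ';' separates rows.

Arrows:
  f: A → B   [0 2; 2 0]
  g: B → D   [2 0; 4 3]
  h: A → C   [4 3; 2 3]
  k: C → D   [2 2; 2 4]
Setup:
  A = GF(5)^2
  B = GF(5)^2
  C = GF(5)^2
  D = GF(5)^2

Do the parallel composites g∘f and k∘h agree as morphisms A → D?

Answer: DOES NOT COMMUTE

Work:
Path 1 = f;g:
  e0=[1,0] f→[0,2] g→[0,1]
  e1=[0,1] f→[2,0] g→[4,3]
  composite₁ = [0 4; 1 3]
Path 2 = h;k:
  e0=[1,0] h→[4,2] k→[2,1]
  e1=[0,1] h→[3,3] k→[2,3]
  composite₂ = [2 2; 1 3]
Equal? distinct morphisms ✗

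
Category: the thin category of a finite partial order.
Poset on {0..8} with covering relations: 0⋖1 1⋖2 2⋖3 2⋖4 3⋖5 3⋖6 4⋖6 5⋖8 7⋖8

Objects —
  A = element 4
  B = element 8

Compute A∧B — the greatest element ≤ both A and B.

{x : x<=A ∧ x<=B} = {0,1,2}  (A=4, B=8)
  0 <= 2
  1 <= 2
  2 <= 2
glb = 2

Answer: A∧B = 2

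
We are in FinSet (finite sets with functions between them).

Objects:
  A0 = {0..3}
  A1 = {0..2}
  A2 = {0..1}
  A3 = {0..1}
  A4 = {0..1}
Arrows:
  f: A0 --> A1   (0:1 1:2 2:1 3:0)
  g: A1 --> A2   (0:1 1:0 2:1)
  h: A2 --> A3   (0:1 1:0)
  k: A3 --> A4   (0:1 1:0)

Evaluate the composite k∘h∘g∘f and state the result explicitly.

  0 f-->1 g-->0 h-->1 k-->0
  1 f-->2 g-->1 h-->0 k-->1
  2 f-->1 g-->0 h-->1 k-->0
  3 f-->0 g-->1 h-->0 k-->1
⟦path⟧: (0:0 1:1 2:0 3:1)

Answer: (0:0 1:1 2:0 3:1)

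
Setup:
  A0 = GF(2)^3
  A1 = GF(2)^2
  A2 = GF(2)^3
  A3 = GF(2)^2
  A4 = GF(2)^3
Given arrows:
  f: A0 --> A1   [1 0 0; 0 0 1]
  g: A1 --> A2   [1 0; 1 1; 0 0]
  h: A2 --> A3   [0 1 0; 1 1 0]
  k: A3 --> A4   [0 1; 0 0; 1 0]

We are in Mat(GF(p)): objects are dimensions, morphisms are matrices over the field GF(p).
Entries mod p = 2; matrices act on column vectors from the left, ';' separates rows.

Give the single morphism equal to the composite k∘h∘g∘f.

Answer: [0 0 1; 0 0 0; 1 0 1]

Derivation:
  e0=(1,0,0) f-->(1,0) g-->(1,1,0) h-->(1,0) k-->(0,0,1)
  e1=(0,1,0) f-->(0,0) g-->(0,0,0) h-->(0,0) k-->(0,0,0)
  e2=(0,0,1) f-->(0,1) g-->(0,1,0) h-->(1,1) k-->(1,0,1)
result: [0 0 1; 0 0 0; 1 0 1]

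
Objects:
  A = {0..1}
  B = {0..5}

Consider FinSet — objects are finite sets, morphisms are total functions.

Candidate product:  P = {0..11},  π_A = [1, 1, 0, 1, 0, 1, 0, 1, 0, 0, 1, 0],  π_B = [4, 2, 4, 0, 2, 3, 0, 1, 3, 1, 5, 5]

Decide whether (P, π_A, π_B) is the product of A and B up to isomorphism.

Answer: VALID PRODUCT

Derivation:
|A|·|B| = 2·6 = 12;  |P| = 12
Check the pairing map k ↦ (π_A(k), π_B(k)):
  0 -> (1,4)
  1 -> (1,2)
  2 -> (0,4)
  3 -> (1,0)
  4 -> (0,2)
  5 -> (1,3)
  6 -> (0,0)
  7 -> (1,1)
  8 -> (0,3)
  9 -> (0,1)
  10 -> (1,5)
  11 -> (0,5)
distinct pairs in image: 12 / 12 needed
  → bijection onto A×B; projections well-typed.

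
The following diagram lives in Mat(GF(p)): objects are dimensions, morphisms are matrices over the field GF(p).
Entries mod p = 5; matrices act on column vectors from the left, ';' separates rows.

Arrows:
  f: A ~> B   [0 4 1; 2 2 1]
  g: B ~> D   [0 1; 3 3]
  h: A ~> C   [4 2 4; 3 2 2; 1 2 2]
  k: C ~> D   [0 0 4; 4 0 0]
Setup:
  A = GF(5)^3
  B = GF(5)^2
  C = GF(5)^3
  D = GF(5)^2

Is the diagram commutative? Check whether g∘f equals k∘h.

Answer: DOES NOT COMMUTE

Derivation:
1) trace f;g:
  e0=[1,0,0] f~>[0,2] g~>[2,1]
  e1=[0,1,0] f~>[4,2] g~>[2,3]
  e2=[0,0,1] f~>[1,1] g~>[1,1]
  ⟦path⟧₁ = [2 2 1; 1 3 1]
2) trace h;k:
  e0=[1,0,0] h~>[4,3,1] k~>[4,1]
  e1=[0,1,0] h~>[2,2,2] k~>[3,3]
  e2=[0,0,1] h~>[4,2,2] k~>[3,1]
  ⟦path⟧₂ = [4 3 3; 1 3 1]
Equal? distinct morphisms ✗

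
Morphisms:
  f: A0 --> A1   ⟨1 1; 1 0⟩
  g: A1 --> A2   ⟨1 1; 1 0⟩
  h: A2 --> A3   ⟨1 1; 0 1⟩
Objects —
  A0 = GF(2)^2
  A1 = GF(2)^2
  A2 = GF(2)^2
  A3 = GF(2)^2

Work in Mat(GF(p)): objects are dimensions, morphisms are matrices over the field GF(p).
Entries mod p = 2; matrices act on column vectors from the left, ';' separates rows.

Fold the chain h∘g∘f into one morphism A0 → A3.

Answer: ⟨1 0; 1 1⟩

Derivation:
  e0=(1,0) f-->(1,1) g-->(0,1) h-->(1,1)
  e1=(0,1) f-->(1,0) g-->(1,1) h-->(0,1)
result: ⟨1 0; 1 1⟩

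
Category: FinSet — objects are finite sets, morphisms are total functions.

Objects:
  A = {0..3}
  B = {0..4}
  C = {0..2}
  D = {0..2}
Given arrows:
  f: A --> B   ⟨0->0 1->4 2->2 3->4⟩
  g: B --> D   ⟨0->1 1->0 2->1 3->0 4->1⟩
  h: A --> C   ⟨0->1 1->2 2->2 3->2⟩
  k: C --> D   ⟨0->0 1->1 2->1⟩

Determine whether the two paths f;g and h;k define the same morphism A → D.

Answer: COMMUTES

Trace:
1) trace f;g:
  0 f-->0 g-->1
  1 f-->4 g-->1
  2 f-->2 g-->1
  3 f-->4 g-->1
  composite₁ = ⟨0->1 1->1 2->1 3->1⟩
2) trace h;k:
  0 h-->1 k-->1
  1 h-->2 k-->1
  2 h-->2 k-->1
  3 h-->2 k-->1
  composite₂ = ⟨0->1 1->1 2->1 3->1⟩
Equal? same morphism ✓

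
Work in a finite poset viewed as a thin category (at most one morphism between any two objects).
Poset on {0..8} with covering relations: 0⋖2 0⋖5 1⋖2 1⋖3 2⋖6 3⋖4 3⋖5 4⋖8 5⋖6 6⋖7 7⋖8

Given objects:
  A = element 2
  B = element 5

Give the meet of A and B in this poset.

Common predecessors of 2,5: {0,1}
  maximal lower bounds 0 and 1 are incomparable: neither 0<=1 nor 1<=0
→ no greatest lower bound exists

Answer: NO MEET EXISTS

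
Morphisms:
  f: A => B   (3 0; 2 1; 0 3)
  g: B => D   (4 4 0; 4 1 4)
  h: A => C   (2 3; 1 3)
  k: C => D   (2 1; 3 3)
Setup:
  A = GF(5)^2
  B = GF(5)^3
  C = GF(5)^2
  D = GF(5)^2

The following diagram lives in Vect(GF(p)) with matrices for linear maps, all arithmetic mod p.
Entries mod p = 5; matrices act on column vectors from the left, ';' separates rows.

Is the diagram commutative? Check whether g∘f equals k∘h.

Path 1 = f;g:
  e0=⟨1,0⟩ f=>⟨3,2,0⟩ g=>⟨0,4⟩
  e1=⟨0,1⟩ f=>⟨0,1,3⟩ g=>⟨4,3⟩
  result₁ = (0 4; 4 3)
Path 2 = h;k:
  e0=⟨1,0⟩ h=>⟨2,1⟩ k=>⟨0,4⟩
  e1=⟨0,1⟩ h=>⟨3,3⟩ k=>⟨4,3⟩
  result₂ = (0 4; 4 3)
Equal? YES — commutes

Answer: COMMUTES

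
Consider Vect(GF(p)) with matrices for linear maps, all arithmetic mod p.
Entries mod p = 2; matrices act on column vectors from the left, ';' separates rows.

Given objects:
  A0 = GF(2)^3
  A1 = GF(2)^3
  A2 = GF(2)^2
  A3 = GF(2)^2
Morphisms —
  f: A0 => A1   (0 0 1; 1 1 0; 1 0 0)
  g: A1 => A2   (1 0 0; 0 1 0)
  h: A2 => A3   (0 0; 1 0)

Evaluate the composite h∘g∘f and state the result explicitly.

Answer: (0 0 0; 0 0 1)

Work:
  e0=⟨1,0,0⟩ f=>⟨0,1,1⟩ g=>⟨0,1⟩ h=>⟨0,0⟩
  e1=⟨0,1,0⟩ f=>⟨0,1,0⟩ g=>⟨0,1⟩ h=>⟨0,0⟩
  e2=⟨0,0,1⟩ f=>⟨1,0,0⟩ g=>⟨1,0⟩ h=>⟨0,1⟩
result: (0 0 0; 0 0 1)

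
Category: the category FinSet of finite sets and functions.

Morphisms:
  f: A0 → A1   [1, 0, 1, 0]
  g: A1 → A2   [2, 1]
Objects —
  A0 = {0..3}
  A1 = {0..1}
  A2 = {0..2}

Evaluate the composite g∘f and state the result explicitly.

Answer: [1, 2, 1, 2]

Work:
  0 f→1 g→1
  1 f→0 g→2
  2 f→1 g→1
  3 f→0 g→2
composite: [1, 2, 1, 2]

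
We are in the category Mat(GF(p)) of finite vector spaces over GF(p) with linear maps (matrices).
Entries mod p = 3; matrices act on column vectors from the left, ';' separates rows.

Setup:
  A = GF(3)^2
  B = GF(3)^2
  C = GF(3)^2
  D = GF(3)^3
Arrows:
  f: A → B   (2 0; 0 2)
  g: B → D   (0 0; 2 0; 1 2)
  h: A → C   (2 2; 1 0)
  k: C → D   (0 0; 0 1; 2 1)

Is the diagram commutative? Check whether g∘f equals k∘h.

1) trace f;g:
  e0=[1,0] f→[2,0] g→[0,1,2]
  e1=[0,1] f→[0,2] g→[0,0,1]
  composite₁ = (0 0; 1 0; 2 1)
2) trace h;k:
  e0=[1,0] h→[2,1] k→[0,1,2]
  e1=[0,1] h→[2,0] k→[0,0,1]
  composite₂ = (0 0; 1 0; 2 1)
Equal? same morphism ✓

Answer: COMMUTES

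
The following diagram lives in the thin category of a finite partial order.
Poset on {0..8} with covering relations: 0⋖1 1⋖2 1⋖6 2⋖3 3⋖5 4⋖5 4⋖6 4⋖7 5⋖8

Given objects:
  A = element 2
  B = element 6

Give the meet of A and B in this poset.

{x : x⊑A ∧ x⊑B} = {0,1}  (A=2, B=6)
  0 ⊑ 1
  1 ⊑ 1
glb = 1

Answer: A∧B = 1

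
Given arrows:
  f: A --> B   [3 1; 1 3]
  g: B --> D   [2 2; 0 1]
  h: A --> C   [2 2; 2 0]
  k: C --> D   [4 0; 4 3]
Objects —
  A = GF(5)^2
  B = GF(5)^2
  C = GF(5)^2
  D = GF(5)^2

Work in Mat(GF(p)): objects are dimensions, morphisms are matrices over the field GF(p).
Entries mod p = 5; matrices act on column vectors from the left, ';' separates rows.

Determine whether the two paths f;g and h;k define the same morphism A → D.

Answer: DOES NOT COMMUTE

Trace:
1) trace f;g:
  e0=[1,0] f-->[3,1] g-->[3,1]
  e1=[0,1] f-->[1,3] g-->[3,3]
  composite₁ = [3 3; 1 3]
2) trace h;k:
  e0=[1,0] h-->[2,2] k-->[3,4]
  e1=[0,1] h-->[2,0] k-->[3,3]
  composite₂ = [3 3; 4 3]
Equal? distinct morphisms ✗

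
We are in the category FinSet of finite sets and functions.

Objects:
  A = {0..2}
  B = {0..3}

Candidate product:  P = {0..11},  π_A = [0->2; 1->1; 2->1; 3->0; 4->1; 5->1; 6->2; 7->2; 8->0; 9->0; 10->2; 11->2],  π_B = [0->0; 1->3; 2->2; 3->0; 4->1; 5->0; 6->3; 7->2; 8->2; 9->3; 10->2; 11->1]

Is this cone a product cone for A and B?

Answer: NOT A VALID PRODUCT — duplicate pair at indices 7,10

Derivation:
|A|·|B| = 3·4 = 12;  |P| = 12
Check the pairing map k ↦ (π_A(k), π_B(k)):
  0 -> (2,0)
  1 -> (1,3)
  2 -> (1,2)
  3 -> (0,0)
  4 -> (1,1)
  5 -> (1,0)
  6 -> (2,3)
  7 -> (2,2)
  8 -> (0,2)
  9 -> (0,3)
  10 -> (2,2)  ✗ repeats pair of k=7
  11 -> (2,1)
distinct pairs in image: 11 / 12 needed
  → (2,2) hit at k=7 and k=10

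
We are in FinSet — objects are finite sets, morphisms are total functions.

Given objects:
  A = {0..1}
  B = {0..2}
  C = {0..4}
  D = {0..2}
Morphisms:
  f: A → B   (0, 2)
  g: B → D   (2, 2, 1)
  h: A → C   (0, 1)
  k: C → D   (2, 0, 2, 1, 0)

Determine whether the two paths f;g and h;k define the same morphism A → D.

Answer: DOES NOT COMMUTE

Trace:
Path 1 = f;g:
  0 f→0 g→2
  1 f→2 g→1
  result₁ = (2, 1)
Path 2 = h;k:
  0 h→0 k→2
  1 h→1 k→0
  result₂ = (2, 0)
Equal? NO — does not commute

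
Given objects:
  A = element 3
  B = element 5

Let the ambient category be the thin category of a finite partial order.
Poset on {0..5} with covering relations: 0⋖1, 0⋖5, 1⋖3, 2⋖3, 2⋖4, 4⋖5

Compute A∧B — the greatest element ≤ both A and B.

Answer: NO MEET EXISTS

Trace:
{x : x<=A ∧ x<=B} = {0,2}  (A=3, B=5)
  maximal lower bounds 0 and 2 are incomparable: neither 0<=2 nor 2<=0
→ no greatest lower bound exists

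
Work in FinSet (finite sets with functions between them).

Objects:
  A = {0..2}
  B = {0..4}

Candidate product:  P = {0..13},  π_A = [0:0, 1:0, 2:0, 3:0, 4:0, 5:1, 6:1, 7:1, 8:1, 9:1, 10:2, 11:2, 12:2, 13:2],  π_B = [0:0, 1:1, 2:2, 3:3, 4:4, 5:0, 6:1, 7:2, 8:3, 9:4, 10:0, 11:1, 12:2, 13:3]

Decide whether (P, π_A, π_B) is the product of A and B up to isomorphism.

|A|·|B| = 3·5 = 15;  |P| = 14
  → cardinalities differ; no bijection possible.

Answer: NOT A VALID PRODUCT — |P|=14 ≠ |A|·|B|=15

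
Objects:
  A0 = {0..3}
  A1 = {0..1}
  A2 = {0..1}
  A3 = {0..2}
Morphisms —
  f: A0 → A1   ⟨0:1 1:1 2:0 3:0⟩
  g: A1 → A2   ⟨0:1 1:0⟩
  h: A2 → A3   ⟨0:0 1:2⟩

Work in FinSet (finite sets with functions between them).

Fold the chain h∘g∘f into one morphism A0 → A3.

Answer: ⟨0:0 1:0 2:2 3:2⟩

Work:
  0 f→1 g→0 h→0
  1 f→1 g→0 h→0
  2 f→0 g→1 h→2
  3 f→0 g→1 h→2
composite: ⟨0:0 1:0 2:2 3:2⟩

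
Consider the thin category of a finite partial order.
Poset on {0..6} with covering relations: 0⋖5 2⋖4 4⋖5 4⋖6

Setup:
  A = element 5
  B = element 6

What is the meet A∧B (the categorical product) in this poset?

Answer: A∧B = 4

Trace:
Lower bounds of A=5 and B=6: {2,4}
  2 ≤ 4
  4 ≤ 4
glb = 4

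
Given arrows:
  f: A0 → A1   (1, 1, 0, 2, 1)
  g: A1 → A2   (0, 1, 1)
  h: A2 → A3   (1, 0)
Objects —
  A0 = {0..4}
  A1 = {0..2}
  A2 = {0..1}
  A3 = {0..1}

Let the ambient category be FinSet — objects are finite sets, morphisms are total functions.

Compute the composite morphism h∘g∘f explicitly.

  0 f→1 g→1 h→0
  1 f→1 g→1 h→0
  2 f→0 g→0 h→1
  3 f→2 g→1 h→0
  4 f→1 g→1 h→0
composite: (0, 0, 1, 0, 0)

Answer: (0, 0, 1, 0, 0)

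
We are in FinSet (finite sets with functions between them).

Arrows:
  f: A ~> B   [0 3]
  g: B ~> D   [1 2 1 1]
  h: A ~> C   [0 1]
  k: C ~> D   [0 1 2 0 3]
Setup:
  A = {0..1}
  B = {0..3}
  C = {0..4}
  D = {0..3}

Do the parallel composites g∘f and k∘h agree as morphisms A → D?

Answer: DOES NOT COMMUTE

Derivation:
Along f;g (path 1):
  0 f~>0 g~>1
  1 f~>3 g~>1
  composite₁ = [1 1]
Along h;k (path 2):
  0 h~>0 k~>0
  1 h~>1 k~>1
  composite₂ = [0 1]
Equal? distinct morphisms ✗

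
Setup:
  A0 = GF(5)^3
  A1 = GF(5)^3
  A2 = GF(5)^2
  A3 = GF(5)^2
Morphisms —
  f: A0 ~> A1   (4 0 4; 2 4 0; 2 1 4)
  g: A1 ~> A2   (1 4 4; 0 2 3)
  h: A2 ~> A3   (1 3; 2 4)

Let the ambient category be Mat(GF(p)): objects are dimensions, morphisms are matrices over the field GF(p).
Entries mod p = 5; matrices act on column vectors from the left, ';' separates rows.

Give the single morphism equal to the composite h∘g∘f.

Answer: (0 3 1; 0 4 3)

Trace:
  e0=⟨1,0,0⟩ f~>⟨4,2,2⟩ g~>⟨0,0⟩ h~>⟨0,0⟩
  e1=⟨0,1,0⟩ f~>⟨0,4,1⟩ g~>⟨0,1⟩ h~>⟨3,4⟩
  e2=⟨0,0,1⟩ f~>⟨4,0,4⟩ g~>⟨0,2⟩ h~>⟨1,3⟩
composite: (0 3 1; 0 4 3)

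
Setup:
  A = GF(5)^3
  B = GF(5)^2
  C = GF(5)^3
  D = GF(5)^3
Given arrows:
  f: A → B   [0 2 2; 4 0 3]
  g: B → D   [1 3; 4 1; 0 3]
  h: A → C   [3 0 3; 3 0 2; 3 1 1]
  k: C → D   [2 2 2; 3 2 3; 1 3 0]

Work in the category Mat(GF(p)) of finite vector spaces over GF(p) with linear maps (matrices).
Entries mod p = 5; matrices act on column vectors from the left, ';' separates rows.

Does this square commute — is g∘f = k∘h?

1) trace f;g:
  e0=(1,0,0) f→(0,4) g→(2,4,2)
  e1=(0,1,0) f→(2,0) g→(2,3,0)
  e2=(0,0,1) f→(2,3) g→(1,1,4)
  ⟦path⟧₁ = [2 2 1; 4 3 1; 2 0 4]
2) trace h;k:
  e0=(1,0,0) h→(3,3,3) k→(3,4,2)
  e1=(0,1,0) h→(0,0,1) k→(2,3,0)
  e2=(0,0,1) h→(3,2,1) k→(2,1,4)
  ⟦path⟧₂ = [3 2 2; 4 3 1; 2 0 4]
Equal? NO — does not commute

Answer: DOES NOT COMMUTE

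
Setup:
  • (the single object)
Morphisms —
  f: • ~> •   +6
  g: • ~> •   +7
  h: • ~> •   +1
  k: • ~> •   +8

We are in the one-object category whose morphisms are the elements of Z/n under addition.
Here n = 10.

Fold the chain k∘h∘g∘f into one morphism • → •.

  0 +6≡6 +7≡3 +1≡4 +8≡2  (mod 10)
composite: +2

Answer: +2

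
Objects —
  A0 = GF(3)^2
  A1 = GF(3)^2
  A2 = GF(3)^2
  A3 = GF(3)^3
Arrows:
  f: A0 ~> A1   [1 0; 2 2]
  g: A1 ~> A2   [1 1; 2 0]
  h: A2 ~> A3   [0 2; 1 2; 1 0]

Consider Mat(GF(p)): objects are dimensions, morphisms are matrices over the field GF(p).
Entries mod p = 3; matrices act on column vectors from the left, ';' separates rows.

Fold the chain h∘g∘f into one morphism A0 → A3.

  e0=[1,0] f~>[1,2] g~>[0,2] h~>[1,1,0]
  e1=[0,1] f~>[0,2] g~>[2,0] h~>[0,2,2]
⟦path⟧: [1 0; 1 2; 0 2]

Answer: [1 0; 1 2; 0 2]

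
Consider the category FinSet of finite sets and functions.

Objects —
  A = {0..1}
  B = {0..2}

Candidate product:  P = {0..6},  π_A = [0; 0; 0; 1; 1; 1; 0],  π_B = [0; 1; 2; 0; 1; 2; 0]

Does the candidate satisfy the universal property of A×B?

Answer: NOT A VALID PRODUCT — |P|=7 ≠ |A|·|B|=6

Work:
|A|·|B| = 2·3 = 6;  |P| = 7
  → cardinalities differ; no bijection possible.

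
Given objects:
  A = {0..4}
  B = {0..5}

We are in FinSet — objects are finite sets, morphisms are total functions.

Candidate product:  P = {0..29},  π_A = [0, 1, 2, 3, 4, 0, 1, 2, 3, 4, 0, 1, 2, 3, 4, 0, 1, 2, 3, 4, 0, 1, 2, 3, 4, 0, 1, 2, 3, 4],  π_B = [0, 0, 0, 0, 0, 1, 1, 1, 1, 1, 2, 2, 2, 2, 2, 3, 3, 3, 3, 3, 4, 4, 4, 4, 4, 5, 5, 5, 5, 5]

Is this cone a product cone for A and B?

Answer: VALID PRODUCT

Trace:
|A|·|B| = 5·6 = 30;  |P| = 30
Check the pairing map k ↦ (π_A(k), π_B(k)):
  0 -> (0,0)
  1 -> (1,0)
  2 -> (2,0)
  3 -> (3,0)
  4 -> (4,0)
  5 -> (0,1)
  6 -> (1,1)
  7 -> (2,1)
  8 -> (3,1)
  9 -> (4,1)
  10 -> (0,2)
  11 -> (1,2)
  12 -> (2,2)
  13 -> (3,2)
  14 -> (4,2)
  15 -> (0,3)
  16 -> (1,3)
  17 -> (2,3)
  18 -> (3,3)
  19 -> (4,3)
  20 -> (0,4)
  21 -> (1,4)
  22 -> (2,4)
  23 -> (3,4)
  24 -> (4,4)
  25 -> (0,5)
  26 -> (1,5)
  27 -> (2,5)
  28 -> (3,5)
  29 -> (4,5)
distinct pairs in image: 30 / 30 needed
  → bijection onto A×B; projections well-typed.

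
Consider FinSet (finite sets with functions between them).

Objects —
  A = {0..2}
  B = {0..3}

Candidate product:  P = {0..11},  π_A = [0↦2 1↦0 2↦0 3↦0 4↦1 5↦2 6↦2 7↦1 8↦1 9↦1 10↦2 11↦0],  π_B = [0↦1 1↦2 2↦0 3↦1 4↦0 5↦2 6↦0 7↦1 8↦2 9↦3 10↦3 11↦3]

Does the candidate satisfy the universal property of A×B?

|A|·|B| = 3·4 = 12;  |P| = 12
Check the pairing map k ↦ (π_A(k), π_B(k)):
  0 ↦ (2,1)
  1 ↦ (0,2)
  2 ↦ (0,0)
  3 ↦ (0,1)
  4 ↦ (1,0)
  5 ↦ (2,2)
  6 ↦ (2,0)
  7 ↦ (1,1)
  8 ↦ (1,2)
  9 ↦ (1,3)
  10 ↦ (2,3)
  11 ↦ (0,3)
distinct pairs in image: 12 / 12 needed
  → bijection onto A×B; projections well-typed.

Answer: VALID PRODUCT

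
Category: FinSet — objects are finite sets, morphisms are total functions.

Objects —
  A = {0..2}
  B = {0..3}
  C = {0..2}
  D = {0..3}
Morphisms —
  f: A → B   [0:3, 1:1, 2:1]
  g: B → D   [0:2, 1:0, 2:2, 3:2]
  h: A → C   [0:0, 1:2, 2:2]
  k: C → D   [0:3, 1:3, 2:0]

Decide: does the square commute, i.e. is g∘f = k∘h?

Path 1 = f;g:
  0 f→3 g→2
  1 f→1 g→0
  2 f→1 g→0
  ⟦path⟧₁ = [0:2, 1:0, 2:0]
Path 2 = h;k:
  0 h→0 k→3
  1 h→2 k→0
  2 h→2 k→0
  ⟦path⟧₂ = [0:3, 1:0, 2:0]
Equal? NO — does not commute

Answer: DOES NOT COMMUTE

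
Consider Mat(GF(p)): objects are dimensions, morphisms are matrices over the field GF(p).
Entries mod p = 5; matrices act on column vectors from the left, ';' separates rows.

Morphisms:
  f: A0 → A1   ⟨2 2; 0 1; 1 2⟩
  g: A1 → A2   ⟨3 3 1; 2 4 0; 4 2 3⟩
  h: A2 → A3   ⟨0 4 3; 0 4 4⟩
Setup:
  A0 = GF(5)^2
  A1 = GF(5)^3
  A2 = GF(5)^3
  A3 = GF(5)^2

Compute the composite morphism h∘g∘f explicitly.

  e0=⟨1,0⟩ f→⟨2,0,1⟩ g→⟨2,4,1⟩ h→⟨4,0⟩
  e1=⟨0,1⟩ f→⟨2,1,2⟩ g→⟨1,3,1⟩ h→⟨0,1⟩
result: ⟨4 0; 0 1⟩

Answer: ⟨4 0; 0 1⟩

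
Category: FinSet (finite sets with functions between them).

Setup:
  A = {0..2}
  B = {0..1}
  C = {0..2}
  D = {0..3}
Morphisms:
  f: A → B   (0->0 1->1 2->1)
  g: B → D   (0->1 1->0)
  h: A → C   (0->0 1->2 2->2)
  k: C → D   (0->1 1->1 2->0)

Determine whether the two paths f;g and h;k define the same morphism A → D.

1) trace f;g:
  0 f→0 g→1
  1 f→1 g→0
  2 f→1 g→0
  ⟦path⟧₁ = (0->1 1->0 2->0)
2) trace h;k:
  0 h→0 k→1
  1 h→2 k→0
  2 h→2 k→0
  ⟦path⟧₂ = (0->1 1->0 2->0)
Equal? same morphism ✓

Answer: COMMUTES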